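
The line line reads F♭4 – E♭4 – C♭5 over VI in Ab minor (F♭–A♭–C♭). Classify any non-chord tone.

E♭4 is an escape tone.

The harmony at that moment is F♭ major triad (F♭, A♭, C♭); E♭4 is not a chord tone.
It is approached by step down from F♭4 and left by leap up to C♭5.
Step in, leap out — an escape tone.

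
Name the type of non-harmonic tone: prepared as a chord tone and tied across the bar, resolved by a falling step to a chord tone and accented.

Approach: by preparation — the pitch is first a chord tone, then held (tied or repeated) while the harmony changes under it. Departure: down by step. Metric position: strong.
A prepared dissonance that resolves downward by step — a suspension. (The same figure resolving upward would be a retardation.)

Suspension.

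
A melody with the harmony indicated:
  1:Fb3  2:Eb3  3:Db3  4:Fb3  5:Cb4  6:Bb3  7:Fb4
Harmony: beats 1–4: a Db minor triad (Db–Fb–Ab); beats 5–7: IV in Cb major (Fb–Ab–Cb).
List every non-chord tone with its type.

Eb3 (beat 2) — passing tone; Bb3 (beat 6) — escape tone.

The harmony at that moment is Db minor triad (Db, Fb, Ab); Eb3 is not a chord tone.
It is approached by step down from Fb3 and left by step down to Db3.
Step in, step out in the same direction — a passing tone.
The harmony at that moment is Fb major triad (Fb, Ab, Cb); Bb3 is not a chord tone.
It is approached by step down from Cb4 and left by leap up to Fb4.
Step in, leap out — an escape tone.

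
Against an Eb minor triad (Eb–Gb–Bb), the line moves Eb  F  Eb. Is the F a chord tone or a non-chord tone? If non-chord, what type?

The harmony at that moment is Eb minor triad (Eb, Gb, Bb); F is not a chord tone.
It is approached by step up from Eb and left by step down to Eb.
Step away and step back to the same note — a neighbor tone (upper neighbor).

Non-chord tone — a neighbor tone.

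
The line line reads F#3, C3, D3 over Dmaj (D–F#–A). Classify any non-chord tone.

C3 is an appoggiatura.

The harmony at that moment is D major triad (D, F#, A); C3 is not a chord tone.
It is approached by leap down from F#3 and left by step up to D3.
Leap in, step out — an appoggiatura.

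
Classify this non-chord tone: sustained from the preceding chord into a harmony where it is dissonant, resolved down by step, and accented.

Suspension.

Approach: by preparation — the pitch is first a chord tone, then held (tied or repeated) while the harmony changes under it. Departure: down by step. Metric position: strong.
A prepared dissonance that resolves downward by step — a suspension. (The same figure resolving upward would be a retardation.)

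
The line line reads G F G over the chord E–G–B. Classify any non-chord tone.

The harmony at that moment is E minor triad (E, G, B); F is not a chord tone.
It is approached by step down from G and left by step up to G.
Step away and step back to the same note — a neighbor tone (lower neighbor).

F is a neighbor tone.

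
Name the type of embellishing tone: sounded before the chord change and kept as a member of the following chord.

Anticipation.

Approach: ahead of the chord change (typically by step), so it is dissonant against the current harmony. Departure: none — the same pitch is restated or held and is a chord tone of the new harmony.
Dissonant first, consonant once the harmony catches up: the note simply arrives early — an anticipation. (The reverse timing, consonant first and dissonant after the change, would be a suspension or retardation.)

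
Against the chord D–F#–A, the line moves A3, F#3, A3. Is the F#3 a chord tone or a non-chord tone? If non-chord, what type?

D major triad contains D, F#, A; F# is the third, so it is a chord tone.

Chord tone (the third of D major triad).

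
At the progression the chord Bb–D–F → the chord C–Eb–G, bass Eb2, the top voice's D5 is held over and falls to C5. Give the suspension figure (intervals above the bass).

At the second chord the bass is Eb2. The suspended D5 lies a seventh above the bass; after resolving down by step to C5, the interval above the bass becomes a sixth.
Suspension figures are named by those two intervals: 7–6.

7–6 suspension.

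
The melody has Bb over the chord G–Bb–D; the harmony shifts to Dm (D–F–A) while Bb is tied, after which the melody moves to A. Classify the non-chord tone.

The harmony at that moment is D minor triad (D, F, A); Bb is not a chord tone.
It is held over (the same pitch as the preceding Bb) and left by step down to A.
Held over from the previous chord and resolving down by step — a suspension.

Bb is a suspension.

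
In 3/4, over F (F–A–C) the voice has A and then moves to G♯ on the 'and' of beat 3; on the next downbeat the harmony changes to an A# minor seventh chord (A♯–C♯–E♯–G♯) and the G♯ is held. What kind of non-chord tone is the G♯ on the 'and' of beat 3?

Anticipation.

The harmony at that moment is F major triad (F, A, C); G♯ is not a chord tone.
It is approached by step down from A and then sustained as the same pitch into the next harmony.
Arriving early and becoming a chord tone when the harmony changes — an anticipation.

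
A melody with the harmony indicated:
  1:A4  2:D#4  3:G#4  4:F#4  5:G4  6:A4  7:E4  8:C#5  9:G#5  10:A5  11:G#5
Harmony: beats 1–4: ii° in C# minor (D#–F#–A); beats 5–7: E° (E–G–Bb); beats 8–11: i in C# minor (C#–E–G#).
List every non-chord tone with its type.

The harmony at that moment is D# diminished triad (D#, F#, A); G#4 is not a chord tone.
It is approached by leap up from D#4 and left by step down to F#4.
Leap in, step out — an appoggiatura.
The harmony at that moment is E diminished triad (E, G, Bb); A4 is not a chord tone.
It is approached by step up from G4 and left by leap down to E4.
Step in, leap out — an escape tone.
The harmony at that moment is C# minor triad (C#, E, G#); A5 is not a chord tone.
It is approached by step up from G#5 and left by step down to G#5.
Step away and step back to the same note — a neighbor tone (upper neighbor).

G#4 (beat 3) — appoggiatura; A4 (beat 6) — escape tone; A5 (beat 10) — neighbor tone.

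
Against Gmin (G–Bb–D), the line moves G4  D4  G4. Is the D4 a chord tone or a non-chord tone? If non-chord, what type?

G minor triad contains G, Bb, D; D is the fifth, so it is a chord tone.

Chord tone (the fifth of G minor triad).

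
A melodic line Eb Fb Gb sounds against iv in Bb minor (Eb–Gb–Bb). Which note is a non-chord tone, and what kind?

The harmony at that moment is Eb minor triad (Eb, Gb, Bb); Fb is not a chord tone.
It is approached by step up from Eb and left by step up to Gb.
Step in, step out in the same direction — a passing tone.

Fb is a passing tone.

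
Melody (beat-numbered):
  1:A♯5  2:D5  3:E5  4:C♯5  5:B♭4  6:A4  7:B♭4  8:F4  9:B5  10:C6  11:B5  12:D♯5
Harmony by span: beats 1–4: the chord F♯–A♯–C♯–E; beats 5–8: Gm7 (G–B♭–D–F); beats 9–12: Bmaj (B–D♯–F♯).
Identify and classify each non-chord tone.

The harmony at that moment is F♯ dominant seventh chord (F♯, A♯, C♯, E); D5 is not a chord tone.
It is approached by leap down from A♯5 and left by step up to E5.
Leap in, step out — an appoggiatura.
The harmony at that moment is G minor seventh chord (G, B♭, D, F); A4 is not a chord tone.
It is approached by step down from B♭4 and left by step up to B♭4.
Step away and step back to the same note — a neighbor tone (lower neighbor).
The harmony at that moment is B major triad (B, D♯, F♯); C6 is not a chord tone.
It is approached by step up from B5 and left by step down to B5.
Step away and step back to the same note — a neighbor tone (upper neighbor).

D5 (beat 2) — appoggiatura; A4 (beat 6) — neighbor tone; C6 (beat 10) — neighbor tone.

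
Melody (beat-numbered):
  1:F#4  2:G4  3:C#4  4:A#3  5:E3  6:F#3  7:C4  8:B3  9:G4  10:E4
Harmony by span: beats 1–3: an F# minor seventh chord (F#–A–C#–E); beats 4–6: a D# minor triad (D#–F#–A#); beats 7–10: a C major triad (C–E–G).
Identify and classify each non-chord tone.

The harmony at that moment is F# minor seventh chord (F#, A, C#, E); G4 is not a chord tone.
It is approached by step up from F#4 and left by leap down to C#4.
Step in, leap out — an escape tone.
The harmony at that moment is D# minor triad (D#, F#, A#); E3 is not a chord tone.
It is approached by leap down from A#3 and left by step up to F#3.
Leap in, step out — an appoggiatura.
The harmony at that moment is C major triad (C, E, G); B3 is not a chord tone.
It is approached by step down from C4 and left by leap up to G4.
Step in, leap out — an escape tone.

G4 (beat 2) — escape tone; E3 (beat 5) — appoggiatura; B3 (beat 8) — escape tone.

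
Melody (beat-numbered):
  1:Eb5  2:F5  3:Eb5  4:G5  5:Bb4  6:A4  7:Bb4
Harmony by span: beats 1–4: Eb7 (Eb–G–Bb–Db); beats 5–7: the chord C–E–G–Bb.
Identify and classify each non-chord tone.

The harmony at that moment is Eb dominant seventh chord (Eb, G, Bb, Db); F5 is not a chord tone.
It is approached by step up from Eb5 and left by step down to Eb5.
Step away and step back to the same note — a neighbor tone (upper neighbor).
The harmony at that moment is C dominant seventh chord (C, E, G, Bb); A4 is not a chord tone.
It is approached by step down from Bb4 and left by step up to Bb4.
Step away and step back to the same note — a neighbor tone (lower neighbor).

F5 (beat 2) — neighbor tone; A4 (beat 6) — neighbor tone.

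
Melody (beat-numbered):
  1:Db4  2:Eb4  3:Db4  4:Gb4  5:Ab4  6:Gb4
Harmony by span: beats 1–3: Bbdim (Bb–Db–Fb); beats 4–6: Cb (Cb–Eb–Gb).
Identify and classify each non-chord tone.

The harmony at that moment is Bb diminished triad (Bb, Db, Fb); Eb4 is not a chord tone.
It is approached by step up from Db4 and left by step down to Db4.
Step away and step back to the same note — a neighbor tone (upper neighbor).
The harmony at that moment is Cb major triad (Cb, Eb, Gb); Ab4 is not a chord tone.
It is approached by step up from Gb4 and left by step down to Gb4.
Step away and step back to the same note — a neighbor tone (upper neighbor).

Eb4 (beat 2) — neighbor tone; Ab4 (beat 5) — neighbor tone.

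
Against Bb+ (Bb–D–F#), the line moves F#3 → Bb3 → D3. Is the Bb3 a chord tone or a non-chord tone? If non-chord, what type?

Bb augmented triad contains Bb, D, F#; Bb is the root, so it is a chord tone.

Chord tone (the root of Bb augmented triad).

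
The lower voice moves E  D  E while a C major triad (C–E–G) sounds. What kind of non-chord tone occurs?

D is a neighbor tone.

The harmony at that moment is C major triad (C, E, G); D is not a chord tone.
It is approached by step down from E and left by step up to E.
Step away and step back to the same note — a neighbor tone (lower neighbor).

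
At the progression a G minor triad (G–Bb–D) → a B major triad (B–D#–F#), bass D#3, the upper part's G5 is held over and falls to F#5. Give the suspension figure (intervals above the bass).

At the second chord the bass is D#3. The suspended G5 lies a fourth above the bass; after resolving down by step to F#5, the interval above the bass becomes a third.
Suspension figures are named by those two intervals: 4–3.

4–3 suspension.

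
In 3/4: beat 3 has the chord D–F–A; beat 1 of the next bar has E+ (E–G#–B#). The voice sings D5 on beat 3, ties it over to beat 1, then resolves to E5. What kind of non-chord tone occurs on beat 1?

The harmony at that moment is E augmented triad (E, G#, B#); D5 is not a chord tone.
It is held over (the same pitch as the preceding D5) and left by step up to E5.
Held over from the previous chord and resolving up by step — a retardation.

Retardation.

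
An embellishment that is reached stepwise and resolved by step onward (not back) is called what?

Passing tone.

Approach: by step. Departure: by step, continuing in the same direction.
Stepwise on both sides with no change of direction means the note fills in the space between two different chord tones — a passing tone. (Had it turned back to its starting note it would be a neighbor tone instead.)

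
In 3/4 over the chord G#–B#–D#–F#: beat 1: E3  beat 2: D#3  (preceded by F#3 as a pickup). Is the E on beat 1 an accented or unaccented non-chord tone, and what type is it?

The harmony at that moment is G# dominant seventh chord (G#, B#, D#, F#); E3 is not a chord tone.
It is approached by step down from F#3 and left by step down to D#3.
Step in, step out in the same direction — a passing tone.
It falls on the downbeat, so it is accented.

Accented passing tone.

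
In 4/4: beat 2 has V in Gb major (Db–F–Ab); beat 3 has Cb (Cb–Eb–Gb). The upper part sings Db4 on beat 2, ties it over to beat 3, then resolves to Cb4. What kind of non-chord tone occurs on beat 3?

The harmony at that moment is Cb major triad (Cb, Eb, Gb); Db4 is not a chord tone.
It is held over (the same pitch as the preceding Db4) and left by step down to Cb4.
Held over from the previous chord and resolving down by step — a suspension.

Suspension.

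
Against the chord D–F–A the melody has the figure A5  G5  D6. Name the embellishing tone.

The harmony at that moment is D minor triad (D, F, A); G5 is not a chord tone.
It is approached by step down from A5 and left by leap up to D6.
Step in, leap out — an escape tone.

G5 is an escape tone.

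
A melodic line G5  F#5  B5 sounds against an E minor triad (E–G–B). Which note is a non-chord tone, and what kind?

F#5 is an escape tone.

The harmony at that moment is E minor triad (E, G, B); F#5 is not a chord tone.
It is approached by step down from G5 and left by leap up to B5.
Step in, leap out — an escape tone.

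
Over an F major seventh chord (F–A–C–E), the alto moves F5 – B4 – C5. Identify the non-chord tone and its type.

B4 is an appoggiatura.

The harmony at that moment is F major seventh chord (F, A, C, E); B4 is not a chord tone.
It is approached by leap down from F5 and left by step up to C5.
Leap in, step out — an appoggiatura.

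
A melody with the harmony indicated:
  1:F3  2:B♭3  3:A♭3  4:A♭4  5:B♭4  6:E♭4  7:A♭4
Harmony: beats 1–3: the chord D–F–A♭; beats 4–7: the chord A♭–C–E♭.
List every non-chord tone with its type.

B♭3 (beat 2) — appoggiatura; B♭4 (beat 5) — escape tone.

The harmony at that moment is D diminished triad (D, F, A♭); B♭3 is not a chord tone.
It is approached by leap up from F3 and left by step down to A♭3.
Leap in, step out — an appoggiatura.
The harmony at that moment is A♭ major triad (A♭, C, E♭); B♭4 is not a chord tone.
It is approached by step up from A♭4 and left by leap down to E♭4.
Step in, leap out — an escape tone.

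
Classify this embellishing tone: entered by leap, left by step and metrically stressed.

Appoggiatura.

Approach: by leap. Departure: by step. Metric position: strong.
Leap in, step out, in a metrically strong position — an appoggiatura. (It is the mirror image of the escape tone, which steps in and leaps out from a weak position.)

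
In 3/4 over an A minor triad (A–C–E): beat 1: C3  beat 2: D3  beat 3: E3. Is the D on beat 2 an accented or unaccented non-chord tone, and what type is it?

The harmony at that moment is A minor triad (A, C, E); D3 is not a chord tone.
It is approached by step up from C3 and left by step up to E3.
Step in, step out in the same direction — a passing tone.
It falls on a weak beat, so it is unaccented.

Unaccented passing tone.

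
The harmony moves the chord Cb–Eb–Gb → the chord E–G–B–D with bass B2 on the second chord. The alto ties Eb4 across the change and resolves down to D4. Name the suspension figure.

At the second chord the bass is B2. The suspended Eb4 lies a fourth above the bass; after resolving down by step to D4, the interval above the bass becomes a third.
Suspension figures are named by those two intervals: 4–3.

4–3 suspension.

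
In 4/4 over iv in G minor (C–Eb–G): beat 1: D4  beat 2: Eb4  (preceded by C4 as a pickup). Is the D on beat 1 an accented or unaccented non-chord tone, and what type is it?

Accented passing tone.

The harmony at that moment is C minor triad (C, Eb, G); D4 is not a chord tone.
It is approached by step up from C4 and left by step up to Eb4.
Step in, step out in the same direction — a passing tone.
It falls on the downbeat, so it is accented.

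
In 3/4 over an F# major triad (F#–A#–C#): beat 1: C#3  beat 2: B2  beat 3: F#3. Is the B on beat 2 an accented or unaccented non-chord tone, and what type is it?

Unaccented escape tone.

The harmony at that moment is F# major triad (F#, A#, C#); B2 is not a chord tone.
It is approached by step down from C#3 and left by leap up to F#3.
Step in, leap out — an escape tone.
It falls on a weak beat, so it is unaccented.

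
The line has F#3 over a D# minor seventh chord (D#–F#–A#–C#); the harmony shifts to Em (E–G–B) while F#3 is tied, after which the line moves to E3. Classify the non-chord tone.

F#3 is a suspension.

The harmony at that moment is E minor triad (E, G, B); F#3 is not a chord tone.
It is held over (the same pitch as the preceding F#3) and left by step down to E3.
Held over from the previous chord and resolving down by step — a suspension.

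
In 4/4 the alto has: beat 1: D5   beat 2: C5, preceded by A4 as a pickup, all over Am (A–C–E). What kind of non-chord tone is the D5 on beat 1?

The harmony at that moment is A minor triad (A, C, E); D5 is not a chord tone.
It is approached by leap up from A4 and left by step down to C5.
Leap in, step out, metrically accented — an appoggiatura.

Appoggiatura.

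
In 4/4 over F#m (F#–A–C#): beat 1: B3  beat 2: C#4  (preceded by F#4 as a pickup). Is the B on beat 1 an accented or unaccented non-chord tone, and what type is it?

The harmony at that moment is F# minor triad (F#, A, C#); B3 is not a chord tone.
It is approached by leap down from F#4 and left by step up to C#4.
Leap in, step out — an appoggiatura.
It falls on the downbeat, so it is accented.

Accented appoggiatura.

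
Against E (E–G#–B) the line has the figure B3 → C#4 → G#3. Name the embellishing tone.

The harmony at that moment is E major triad (E, G#, B); C#4 is not a chord tone.
It is approached by step up from B3 and left by leap down to G#3.
Step in, leap out — an escape tone.

C#4 is an escape tone.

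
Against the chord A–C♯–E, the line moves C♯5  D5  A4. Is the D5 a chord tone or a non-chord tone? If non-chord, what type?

Non-chord tone — an escape tone.

The harmony at that moment is A major triad (A, C♯, E); D5 is not a chord tone.
It is approached by step up from C♯5 and left by leap down to A4.
Step in, leap out — an escape tone.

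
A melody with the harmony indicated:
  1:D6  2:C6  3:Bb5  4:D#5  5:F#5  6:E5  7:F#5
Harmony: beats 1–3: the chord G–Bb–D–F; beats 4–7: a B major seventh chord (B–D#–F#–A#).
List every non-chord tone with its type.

C6 (beat 2) — passing tone; E5 (beat 6) — neighbor tone.

The harmony at that moment is G minor seventh chord (G, Bb, D, F); C6 is not a chord tone.
It is approached by step down from D6 and left by step down to Bb5.
Step in, step out in the same direction — a passing tone.
The harmony at that moment is B major seventh chord (B, D#, F#, A#); E5 is not a chord tone.
It is approached by step down from F#5 and left by step up to F#5.
Step away and step back to the same note — a neighbor tone (lower neighbor).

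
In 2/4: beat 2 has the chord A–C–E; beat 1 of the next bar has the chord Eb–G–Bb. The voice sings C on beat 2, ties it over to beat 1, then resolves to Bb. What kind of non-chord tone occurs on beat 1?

Suspension.

The harmony at that moment is Eb major triad (Eb, G, Bb); C is not a chord tone.
It is held over (the same pitch as the preceding C) and left by step down to Bb.
Held over from the previous chord and resolving down by step — a suspension.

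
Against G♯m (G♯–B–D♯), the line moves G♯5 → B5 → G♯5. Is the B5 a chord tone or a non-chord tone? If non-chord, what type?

Chord tone (the third of G# minor triad).

G# minor triad contains G♯, B, D♯; B is the third, so it is a chord tone.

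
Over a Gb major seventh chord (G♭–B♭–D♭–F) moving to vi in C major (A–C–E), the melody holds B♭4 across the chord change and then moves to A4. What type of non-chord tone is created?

B♭4 is a suspension.

The harmony at that moment is A minor triad (A, C, E); B♭4 is not a chord tone.
It is held over (the same pitch as the preceding B♭4) and left by step down to A4.
Held over from the previous chord and resolving down by step — a suspension.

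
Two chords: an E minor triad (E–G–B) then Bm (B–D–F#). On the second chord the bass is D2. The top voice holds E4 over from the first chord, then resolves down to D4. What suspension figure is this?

At the second chord the bass is D2. The suspended E4 lies a ninth above the bass; after resolving down by step to D4, the interval above the bass becomes an octave.
Suspension figures are named by those two intervals: 9–8.

9–8 suspension.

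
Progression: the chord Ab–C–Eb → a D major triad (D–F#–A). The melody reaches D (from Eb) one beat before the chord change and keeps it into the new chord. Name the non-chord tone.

The harmony at that moment is Ab major triad (Ab, C, Eb); D is not a chord tone.
It is approached by step down from Eb and then sustained as the same pitch into the next harmony.
Arriving early and becoming a chord tone when the harmony changes — an anticipation.

D is an anticipation.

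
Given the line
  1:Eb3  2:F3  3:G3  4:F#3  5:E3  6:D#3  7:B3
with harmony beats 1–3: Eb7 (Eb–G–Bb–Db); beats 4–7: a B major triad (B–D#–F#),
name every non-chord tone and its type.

The harmony at that moment is Eb dominant seventh chord (Eb, G, Bb, Db); F3 is not a chord tone.
It is approached by step up from Eb3 and left by step up to G3.
Step in, step out in the same direction — a passing tone.
The harmony at that moment is B major triad (B, D#, F#); E3 is not a chord tone.
It is approached by step down from F#3 and left by step down to D#3.
Step in, step out in the same direction — a passing tone.

F3 (beat 2) — passing tone; E3 (beat 5) — passing tone.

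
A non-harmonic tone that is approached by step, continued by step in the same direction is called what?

Passing tone.

Approach: by step. Departure: by step, continuing in the same direction.
Stepwise on both sides with no change of direction means the note fills in the space between two different chord tones — a passing tone. (Had it turned back to its starting note it would be a neighbor tone instead.)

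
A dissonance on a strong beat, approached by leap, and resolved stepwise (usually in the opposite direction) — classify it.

Appoggiatura.

Approach: by leap. Departure: by step. Metric position: strong.
Leap in, step out, in a metrically strong position — an appoggiatura. (It is the mirror image of the escape tone, which steps in and leaps out from a weak position.)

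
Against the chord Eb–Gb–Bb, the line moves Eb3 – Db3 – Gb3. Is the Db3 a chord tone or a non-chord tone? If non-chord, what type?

Non-chord tone — an escape tone.

The harmony at that moment is Eb minor triad (Eb, Gb, Bb); Db3 is not a chord tone.
It is approached by step down from Eb3 and left by leap up to Gb3.
Step in, leap out — an escape tone.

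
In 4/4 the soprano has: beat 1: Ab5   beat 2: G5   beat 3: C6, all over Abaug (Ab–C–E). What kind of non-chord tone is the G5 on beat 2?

Escape tone.

The harmony at that moment is Ab augmented triad (Ab, C, E); G5 is not a chord tone.
It is approached by step down from Ab5 and left by leap up to C6.
Step in, leap out, on a weak beat — an escape tone.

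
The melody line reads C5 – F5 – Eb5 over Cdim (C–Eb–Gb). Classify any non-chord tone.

The harmony at that moment is C diminished triad (C, Eb, Gb); F5 is not a chord tone.
It is approached by leap up from C5 and left by step down to Eb5.
Leap in, step out — an appoggiatura.

F5 is an appoggiatura.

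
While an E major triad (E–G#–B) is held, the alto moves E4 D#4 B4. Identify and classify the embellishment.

The harmony at that moment is E major triad (E, G#, B); D#4 is not a chord tone.
It is approached by step down from E4 and left by leap up to B4.
Step in, leap out — an escape tone.

D#4 is an escape tone.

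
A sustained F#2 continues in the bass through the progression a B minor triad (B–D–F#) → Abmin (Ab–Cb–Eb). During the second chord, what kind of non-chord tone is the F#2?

Pedal tone (pedal point).

The harmony at that moment is Ab minor triad (Ab, Cb, Eb); F#2 is not a chord tone.
It is held over (the same pitch as the preceding F#2) and then sustained as the same pitch into the next harmony.
Sustained through a change of harmony — a pedal tone.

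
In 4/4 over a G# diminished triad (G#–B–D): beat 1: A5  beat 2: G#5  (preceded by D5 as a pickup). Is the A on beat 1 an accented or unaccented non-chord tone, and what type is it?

The harmony at that moment is G# diminished triad (G#, B, D); A5 is not a chord tone.
It is approached by leap up from D5 and left by step down to G#5.
Leap in, step out — an appoggiatura.
It falls on the downbeat, so it is accented.

Accented appoggiatura.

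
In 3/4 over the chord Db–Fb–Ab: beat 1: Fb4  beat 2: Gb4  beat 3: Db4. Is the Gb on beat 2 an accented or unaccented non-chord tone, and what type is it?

Unaccented escape tone.

The harmony at that moment is Db minor triad (Db, Fb, Ab); Gb4 is not a chord tone.
It is approached by step up from Fb4 and left by leap down to Db4.
Step in, leap out — an escape tone.
It falls on a weak beat, so it is unaccented.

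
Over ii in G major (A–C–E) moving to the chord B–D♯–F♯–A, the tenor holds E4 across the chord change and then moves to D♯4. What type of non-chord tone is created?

E4 is a suspension.

The harmony at that moment is B dominant seventh chord (B, D♯, F♯, A); E4 is not a chord tone.
It is held over (the same pitch as the preceding E4) and left by step down to D♯4.
Held over from the previous chord and resolving down by step — a suspension.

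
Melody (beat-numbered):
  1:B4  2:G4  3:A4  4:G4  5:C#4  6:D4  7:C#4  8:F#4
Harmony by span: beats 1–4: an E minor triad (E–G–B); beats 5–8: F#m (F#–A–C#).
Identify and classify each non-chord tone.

The harmony at that moment is E minor triad (E, G, B); A4 is not a chord tone.
It is approached by step up from G4 and left by step down to G4.
Step away and step back to the same note — a neighbor tone (upper neighbor).
The harmony at that moment is F# minor triad (F#, A, C#); D4 is not a chord tone.
It is approached by step up from C#4 and left by step down to C#4.
Step away and step back to the same note — a neighbor tone (upper neighbor).

A4 (beat 3) — neighbor tone; D4 (beat 6) — neighbor tone.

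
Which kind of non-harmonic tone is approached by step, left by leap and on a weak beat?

Escape tone.

Approach: by step. Departure: by leap. Metric position: weak.
Step in, leap out, from a weak position — an escape tone (échappée). (It is the mirror image of the appoggiatura, which leaps in and steps out on a strong beat.)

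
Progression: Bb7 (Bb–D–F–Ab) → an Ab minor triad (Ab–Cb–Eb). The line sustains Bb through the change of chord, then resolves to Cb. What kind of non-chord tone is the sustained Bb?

Bb is a retardation.

The harmony at that moment is Ab minor triad (Ab, Cb, Eb); Bb is not a chord tone.
It is held over (the same pitch as the preceding Bb) and left by step up to Cb.
Held over from the previous chord and resolving up by step — a retardation.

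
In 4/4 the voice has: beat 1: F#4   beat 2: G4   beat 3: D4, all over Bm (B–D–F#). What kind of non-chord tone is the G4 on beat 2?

The harmony at that moment is B minor triad (B, D, F#); G4 is not a chord tone.
It is approached by step up from F#4 and left by leap down to D4.
Step in, leap out, on a weak beat — an escape tone.

Escape tone.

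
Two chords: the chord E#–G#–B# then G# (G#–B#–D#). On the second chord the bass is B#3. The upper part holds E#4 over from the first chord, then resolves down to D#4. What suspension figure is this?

At the second chord the bass is B#3. The suspended E#4 lies a fourth above the bass; after resolving down by step to D#4, the interval above the bass becomes a third.
Suspension figures are named by those two intervals: 4–3.

4–3 suspension.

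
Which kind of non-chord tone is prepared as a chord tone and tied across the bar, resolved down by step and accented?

Suspension.

Approach: by preparation — the pitch is first a chord tone, then held (tied or repeated) while the harmony changes under it. Departure: down by step. Metric position: strong.
A prepared dissonance that resolves downward by step — a suspension. (The same figure resolving upward would be a retardation.)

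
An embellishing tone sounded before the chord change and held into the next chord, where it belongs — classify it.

Anticipation.

Approach: ahead of the chord change (typically by step), so it is dissonant against the current harmony. Departure: none — the same pitch is restated or held and is a chord tone of the new harmony.
Dissonant first, consonant once the harmony catches up: the note simply arrives early — an anticipation. (The reverse timing, consonant first and dissonant after the change, would be a suspension or retardation.)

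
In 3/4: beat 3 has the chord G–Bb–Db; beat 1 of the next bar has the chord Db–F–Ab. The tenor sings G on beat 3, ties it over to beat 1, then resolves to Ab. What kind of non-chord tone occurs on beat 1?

Retardation.

The harmony at that moment is Db major triad (Db, F, Ab); G is not a chord tone.
It is held over (the same pitch as the preceding G) and left by step up to Ab.
Held over from the previous chord and resolving up by step — a retardation.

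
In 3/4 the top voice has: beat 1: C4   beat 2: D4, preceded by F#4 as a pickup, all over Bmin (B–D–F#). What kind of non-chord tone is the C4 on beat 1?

Appoggiatura.

The harmony at that moment is B minor triad (B, D, F#); C4 is not a chord tone.
It is approached by leap down from F#4 and left by step up to D4.
Leap in, step out, metrically accented — an appoggiatura.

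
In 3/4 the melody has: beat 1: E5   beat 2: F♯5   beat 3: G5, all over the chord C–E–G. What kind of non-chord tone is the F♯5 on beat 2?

The harmony at that moment is C major triad (C, E, G); F♯5 is not a chord tone.
It is approached by step up from E5 and left by step up to G5.
Step in, step out in the same direction — a passing tone.

Passing tone.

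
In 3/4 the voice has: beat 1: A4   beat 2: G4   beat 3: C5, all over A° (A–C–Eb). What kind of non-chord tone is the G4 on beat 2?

The harmony at that moment is A diminished triad (A, C, Eb); G4 is not a chord tone.
It is approached by step down from A4 and left by leap up to C5.
Step in, leap out, on a weak beat — an escape tone.

Escape tone.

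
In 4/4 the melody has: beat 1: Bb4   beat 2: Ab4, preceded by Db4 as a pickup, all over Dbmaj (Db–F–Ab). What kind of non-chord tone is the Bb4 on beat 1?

The harmony at that moment is Db major triad (Db, F, Ab); Bb4 is not a chord tone.
It is approached by leap up from Db4 and left by step down to Ab4.
Leap in, step out, metrically accented — an appoggiatura.

Appoggiatura.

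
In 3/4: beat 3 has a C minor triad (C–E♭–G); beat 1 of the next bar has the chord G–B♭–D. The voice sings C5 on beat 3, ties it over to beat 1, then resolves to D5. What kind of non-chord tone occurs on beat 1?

Retardation.

The harmony at that moment is G minor triad (G, B♭, D); C5 is not a chord tone.
It is held over (the same pitch as the preceding C5) and left by step up to D5.
Held over from the previous chord and resolving up by step — a retardation.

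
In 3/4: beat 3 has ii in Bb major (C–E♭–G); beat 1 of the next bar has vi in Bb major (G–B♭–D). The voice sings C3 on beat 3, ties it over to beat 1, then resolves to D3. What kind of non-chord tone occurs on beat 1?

Retardation.

The harmony at that moment is G minor triad (G, B♭, D); C3 is not a chord tone.
It is held over (the same pitch as the preceding C3) and left by step up to D3.
Held over from the previous chord and resolving up by step — a retardation.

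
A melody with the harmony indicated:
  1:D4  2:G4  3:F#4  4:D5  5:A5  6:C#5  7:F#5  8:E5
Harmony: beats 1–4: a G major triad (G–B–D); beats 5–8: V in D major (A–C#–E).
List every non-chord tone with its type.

The harmony at that moment is G major triad (G, B, D); F#4 is not a chord tone.
It is approached by step down from G4 and left by leap up to D5.
Step in, leap out — an escape tone.
The harmony at that moment is A major triad (A, C#, E); F#5 is not a chord tone.
It is approached by leap up from C#5 and left by step down to E5.
Leap in, step out — an appoggiatura.

F#4 (beat 3) — escape tone; F#5 (beat 7) — appoggiatura.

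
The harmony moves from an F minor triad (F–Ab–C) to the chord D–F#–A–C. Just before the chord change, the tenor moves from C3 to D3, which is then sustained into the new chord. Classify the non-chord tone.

The harmony at that moment is F minor triad (F, Ab, C); D3 is not a chord tone.
It is approached by step up from C3 and then sustained as the same pitch into the next harmony.
Arriving early and becoming a chord tone when the harmony changes — an anticipation.

D3 is an anticipation.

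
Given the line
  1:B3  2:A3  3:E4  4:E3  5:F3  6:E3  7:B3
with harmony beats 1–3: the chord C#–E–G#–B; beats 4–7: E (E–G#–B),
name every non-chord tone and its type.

A3 (beat 2) — escape tone; F3 (beat 5) — neighbor tone.

The harmony at that moment is C# minor seventh chord (C#, E, G#, B); A3 is not a chord tone.
It is approached by step down from B3 and left by leap up to E4.
Step in, leap out — an escape tone.
The harmony at that moment is E major triad (E, G#, B); F3 is not a chord tone.
It is approached by step up from E3 and left by step down to E3.
Step away and step back to the same note — a neighbor tone (upper neighbor).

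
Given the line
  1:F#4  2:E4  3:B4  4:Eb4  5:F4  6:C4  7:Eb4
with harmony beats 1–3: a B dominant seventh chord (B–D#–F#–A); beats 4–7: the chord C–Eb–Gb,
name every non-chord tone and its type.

The harmony at that moment is B dominant seventh chord (B, D#, F#, A); E4 is not a chord tone.
It is approached by step down from F#4 and left by leap up to B4.
Step in, leap out — an escape tone.
The harmony at that moment is C diminished triad (C, Eb, Gb); F4 is not a chord tone.
It is approached by step up from Eb4 and left by leap down to C4.
Step in, leap out — an escape tone.

E4 (beat 2) — escape tone; F4 (beat 5) — escape tone.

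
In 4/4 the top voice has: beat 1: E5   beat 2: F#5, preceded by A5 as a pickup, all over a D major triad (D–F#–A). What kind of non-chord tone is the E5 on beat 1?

Appoggiatura.

The harmony at that moment is D major triad (D, F#, A); E5 is not a chord tone.
It is approached by leap down from A5 and left by step up to F#5.
Leap in, step out, metrically accented — an appoggiatura.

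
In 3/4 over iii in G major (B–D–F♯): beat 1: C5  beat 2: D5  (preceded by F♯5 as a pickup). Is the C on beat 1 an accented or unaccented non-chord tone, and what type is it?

Accented appoggiatura.

The harmony at that moment is B minor triad (B, D, F♯); C5 is not a chord tone.
It is approached by leap down from F♯5 and left by step up to D5.
Leap in, step out — an appoggiatura.
It falls on the downbeat, so it is accented.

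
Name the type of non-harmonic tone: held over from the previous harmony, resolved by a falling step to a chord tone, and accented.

Suspension.

Approach: by preparation — the pitch is first a chord tone, then held (tied or repeated) while the harmony changes under it. Departure: down by step. Metric position: strong.
A prepared dissonance that resolves downward by step — a suspension. (The same figure resolving upward would be a retardation.)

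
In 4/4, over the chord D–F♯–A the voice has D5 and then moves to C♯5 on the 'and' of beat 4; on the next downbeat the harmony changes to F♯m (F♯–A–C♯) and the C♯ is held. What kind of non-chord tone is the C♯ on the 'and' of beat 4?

The harmony at that moment is D major triad (D, F♯, A); C♯5 is not a chord tone.
It is approached by step down from D5 and then sustained as the same pitch into the next harmony.
Arriving early and becoming a chord tone when the harmony changes — an anticipation.

Anticipation.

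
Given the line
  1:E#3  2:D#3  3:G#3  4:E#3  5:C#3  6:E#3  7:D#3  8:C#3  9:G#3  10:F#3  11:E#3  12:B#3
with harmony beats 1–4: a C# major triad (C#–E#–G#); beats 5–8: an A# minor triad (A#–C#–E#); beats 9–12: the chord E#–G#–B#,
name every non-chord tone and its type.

The harmony at that moment is C# major triad (C#, E#, G#); D#3 is not a chord tone.
It is approached by step down from E#3 and left by leap up to G#3.
Step in, leap out — an escape tone.
The harmony at that moment is A# minor triad (A#, C#, E#); D#3 is not a chord tone.
It is approached by step down from E#3 and left by step down to C#3.
Step in, step out in the same direction — a passing tone.
The harmony at that moment is E# minor triad (E#, G#, B#); F#3 is not a chord tone.
It is approached by step down from G#3 and left by step down to E#3.
Step in, step out in the same direction — a passing tone.

D#3 (beat 2) — escape tone; D#3 (beat 7) — passing tone; F#3 (beat 10) — passing tone.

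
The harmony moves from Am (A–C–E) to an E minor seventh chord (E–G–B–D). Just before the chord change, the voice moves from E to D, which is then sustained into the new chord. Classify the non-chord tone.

D is an anticipation.

The harmony at that moment is A minor triad (A, C, E); D is not a chord tone.
It is approached by step down from E and then sustained as the same pitch into the next harmony.
Arriving early and becoming a chord tone when the harmony changes — an anticipation.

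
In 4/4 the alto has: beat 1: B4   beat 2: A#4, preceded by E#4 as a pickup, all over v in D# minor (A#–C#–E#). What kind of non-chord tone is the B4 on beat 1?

Appoggiatura.

The harmony at that moment is A# minor triad (A#, C#, E#); B4 is not a chord tone.
It is approached by leap up from E#4 and left by step down to A#4.
Leap in, step out, metrically accented — an appoggiatura.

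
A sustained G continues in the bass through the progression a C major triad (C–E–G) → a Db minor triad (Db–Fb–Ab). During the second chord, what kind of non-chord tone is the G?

The harmony at that moment is Db minor triad (Db, Fb, Ab); G is not a chord tone.
It is held over (the same pitch as the preceding G) and then sustained as the same pitch into the next harmony.
Sustained through a change of harmony — a pedal tone.

Pedal tone (pedal point).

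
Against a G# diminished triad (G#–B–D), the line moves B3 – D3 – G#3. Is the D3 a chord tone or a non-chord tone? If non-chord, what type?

G# diminished triad contains G#, B, D; D is the fifth, so it is a chord tone.

Chord tone (the fifth of G# diminished triad).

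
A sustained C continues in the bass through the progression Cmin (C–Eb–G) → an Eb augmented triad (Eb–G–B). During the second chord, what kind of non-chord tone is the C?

Pedal tone (pedal point).

The harmony at that moment is Eb augmented triad (Eb, G, B); C is not a chord tone.
It is held over (the same pitch as the preceding C) and then sustained as the same pitch into the next harmony.
Sustained through a change of harmony — a pedal tone.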